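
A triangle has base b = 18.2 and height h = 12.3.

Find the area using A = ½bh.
A = ½·b·h = ½·18.2·12.3 = ½·223.86 = 111.93

Area = 111.93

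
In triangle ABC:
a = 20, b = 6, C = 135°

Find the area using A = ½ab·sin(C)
A = ½·a·b·sin(C) = ½·20·6·sin(135°)
sin(135°) ≈ 0.707107
A ≈ ½·120·0.707107 = 60·0.707107 ≈ 42.4264

Area = 42.43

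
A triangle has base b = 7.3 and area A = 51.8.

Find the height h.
A = ½·b·h  ⇒  h = 2A/b = 2·51.8/7.3 = 103.6/7.3 ≈ 14.1918

h = 14.19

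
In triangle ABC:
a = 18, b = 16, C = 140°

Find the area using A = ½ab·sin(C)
A = ½·a·b·sin(C) = ½·18·16·sin(140°)
sin(140°) ≈ 0.642788
A ≈ ½·288·0.642788 = 144·0.642788 ≈ 92.5614

Area = 92.56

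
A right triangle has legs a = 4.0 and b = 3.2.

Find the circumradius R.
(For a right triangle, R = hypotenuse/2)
Hypotenuse c = √(a² + b²) = √(16 + 10.24) = √26.24 ≈ 5.1225
R = c/2 ≈ 5.1225/2 ≈ 2.56125

R = 2.561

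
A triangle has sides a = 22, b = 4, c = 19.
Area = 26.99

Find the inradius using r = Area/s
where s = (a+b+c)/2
s = (22 + 4 + 19)/2 = 45/2 = 22.5
r = Area/s = 26.99/22.5 ≈ 1.19956

r = 1.2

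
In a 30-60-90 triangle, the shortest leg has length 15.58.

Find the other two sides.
In a 30-60-90 triangle the sides are in ratio 1 : √3 : 2 (short leg : long leg : hypotenuse).
Long leg = 15.58·√3 ≈ 15.58·1.73205 ≈ 26.9854
Hypotenuse = 2·15.58 = 31.16

Long leg = 15.58√3 = 26.99, Hypotenuse = 31.16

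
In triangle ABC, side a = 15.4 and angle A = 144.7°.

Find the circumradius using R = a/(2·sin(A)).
R = a/(2·sin(A)) = 15.4/(2·sin(144.7°))
sin(144.7°) ≈ 0.577858
R ≈ 15.4/(2·0.577858) = 15.4/1.15572 ≈ 13.3251

R = 13.33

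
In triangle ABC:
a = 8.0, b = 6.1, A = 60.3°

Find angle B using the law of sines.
a/sin(A) = b/sin(B)  ⇒  sin(B) = b·sin(A)/a = 6.1·sin(60.3°)/8.0
sin(60.3°) ≈ 0.868632
sin(B) ≈ 6.1·0.868632/8.0 ≈ 5.29865/8.0 ≈ 0.662332
B = arcsin(0.662332) ≈ 41.4779°
(Since b ≤ a we need B ≤ A, so the obtuse alternative 180° − 41.4779° ≈ 138.522° is rejected.)

B = 41.48°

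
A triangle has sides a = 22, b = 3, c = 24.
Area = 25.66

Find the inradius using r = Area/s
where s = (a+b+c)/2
s = (22 + 3 + 24)/2 = 49/2 = 24.5
r = Area/s = 25.66/24.5 ≈ 1.04735

r = 1.047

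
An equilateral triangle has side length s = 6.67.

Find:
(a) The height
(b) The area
(a) The height splits the triangle into two 30-60-90 halves: h = s·√3/2 = 6.67·1.73205/2 ≈ 11.5528/2 ≈ 5.77639
(b) Area = (√3/4)·s² = (√3/4)·6.67² = (√3/4)·44.4889 ≈ 0.433013·44.4889 ≈ 19.2643

Height = 5.776, Area = 19.26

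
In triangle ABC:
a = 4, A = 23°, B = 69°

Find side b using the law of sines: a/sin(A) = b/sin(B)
a/sin(A) = b/sin(B)  ⇒  b = a·sin(B)/sin(A) = 4·sin(69°)/sin(23°)
sin(69°) ≈ 0.93358, sin(23°) ≈ 0.390731
b ≈ 4·0.93358/0.390731 ≈ 3.73432/0.390731 ≈ 9.55727

b = 9.557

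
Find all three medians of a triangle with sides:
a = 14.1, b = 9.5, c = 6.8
Median formula: m_a = ½√(2b² + 2c² − a²) (and cyclically). a² = 198.81, b² = 90.25, c² = 46.24.
m_a = ½√(2·90.25 + 2·46.24 − 198.81) = ½√74.17 ≈ ½·8.6122 ≈ 4.3061
m_b = ½√(2·198.81 + 2·46.24 − 90.25) = ½√399.85 ≈ ½·19.9962 ≈ 9.99812
m_c = ½√(2·198.81 + 2·90.25 − 46.24) = ½√531.88 ≈ ½·23.0625 ≈ 11.5313

m_a = 4.306, m_b = 9.998, m_c = 11.53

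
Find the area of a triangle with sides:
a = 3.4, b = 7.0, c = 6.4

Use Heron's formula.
s = (3.4 + 7.0 + 6.4)/2 = 16.8/2 = 8.4
s − a = 5, s − b = 1.4, s − c = 2
s(s−a)(s−b)(s−c) = 8.4·5·1.4·2 ≈ 117.6
Area = √117.6 ≈ 10.8444

Area = 10.84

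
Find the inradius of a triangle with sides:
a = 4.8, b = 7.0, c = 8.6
r = Area/s where s is the semi-perimeter.
s = (4.8 + 7.0 + 8.6)/2 = 20.4/2 = 10.2
Area = √(s(s−a)(s−b)(s−c)) = √(10.2·5.4·3.2·1.6) ≈ √282.01 ≈ 16.7931
r ≈ 16.7931/10.2 ≈ 1.64639

r = 1.646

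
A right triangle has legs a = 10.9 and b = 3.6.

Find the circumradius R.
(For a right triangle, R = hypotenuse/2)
Hypotenuse c = √(a² + b²) = √(118.81 + 12.96) = √131.77 ≈ 11.4791
R = c/2 ≈ 11.4791/2 ≈ 5.73956

R = 5.74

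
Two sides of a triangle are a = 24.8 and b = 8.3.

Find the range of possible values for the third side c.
Triangle inequality: |a − b| < c < a + b
|a − b| = |24.8 − 8.3| = 16.5
a + b = 24.8 + 8.3 = 33.1

16.5 < c < 33.1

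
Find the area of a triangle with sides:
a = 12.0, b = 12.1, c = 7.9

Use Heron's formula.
s = (12.0 + 12.1 + 7.9)/2 = 32/2 = 16
s − a = 4, s − b = 3.9, s − c = 8.1
s(s−a)(s−b)(s−c) = 16·4·3.9·8.1 ≈ 2021.76
Area = √2021.76 ≈ 44.964

Area = 44.96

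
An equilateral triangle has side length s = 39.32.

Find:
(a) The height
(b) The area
(a) The height splits the triangle into two 30-60-90 halves: h = s·√3/2 = 39.32·1.73205/2 ≈ 68.1042/2 ≈ 34.0521
(b) Area = (√3/4)·s² = (√3/4)·39.32² = (√3/4)·1546.0624 ≈ 0.433013·1546.0624 ≈ 669.465

Height = 34.05, Area = 669.5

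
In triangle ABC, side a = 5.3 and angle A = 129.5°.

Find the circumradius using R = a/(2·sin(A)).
R = a/(2·sin(A)) = 5.3/(2·sin(129.5°))
sin(129.5°) ≈ 0.771625
R ≈ 5.3/(2·0.771625) = 5.3/1.54325 ≈ 3.43431

R = 3.434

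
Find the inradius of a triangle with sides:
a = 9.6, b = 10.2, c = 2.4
r = Area/s where s is the semi-perimeter.
s = (9.6 + 10.2 + 2.4)/2 = 22.2/2 = 11.1
Area = √(s(s−a)(s−b)(s−c)) = √(11.1·1.5·0.9·8.7) ≈ √130.369 ≈ 11.4179
r ≈ 11.4179/11.1 ≈ 1.02864

r = 1.029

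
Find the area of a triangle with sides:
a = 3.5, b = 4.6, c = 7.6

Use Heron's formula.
s = (3.5 + 4.6 + 7.6)/2 = 15.7/2 = 7.85
s − a = 4.35, s − b = 3.25, s − c = 0.25
s(s−a)(s−b)(s−c) = 7.85·4.35·3.25·0.25 ≈ 27.7448
Area = √27.7448 ≈ 5.26734

Area = 5.267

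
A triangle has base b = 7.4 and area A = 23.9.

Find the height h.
A = ½·b·h  ⇒  h = 2A/b = 2·23.9/7.4 = 47.8/7.4 ≈ 6.45946

h = 6.459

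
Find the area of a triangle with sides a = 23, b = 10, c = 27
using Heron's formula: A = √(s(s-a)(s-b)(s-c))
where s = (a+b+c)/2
s = (23 + 10 + 27)/2 = 60/2 = 30
s − a = 7, s − b = 20, s − c = 3
s(s−a)(s−b)(s−c) = 30·7·20·3 = 12600
Area = √12600 ≈ 112.25

s = 30.0, Area = 112.2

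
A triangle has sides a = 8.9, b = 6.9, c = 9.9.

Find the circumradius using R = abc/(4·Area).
First find the area with Heron's formula.
s = (8.9 + 6.9 + 9.9)/2 = 12.85
Area = √(s(s−a)(s−b)(s−c)) = √(12.85·3.95·5.95·2.95) ≈ √890.921 ≈ 29.8483
abc = 8.9·6.9·9.9 = 607.959
R = abc/(4·Area) ≈ 607.959/(4·29.8483) = 607.959/119.393 ≈ 5.09207

R = 5.092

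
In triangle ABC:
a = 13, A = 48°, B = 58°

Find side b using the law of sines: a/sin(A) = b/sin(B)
a/sin(A) = b/sin(B)  ⇒  b = a·sin(B)/sin(A) = 13·sin(58°)/sin(48°)
sin(58°) ≈ 0.848048, sin(48°) ≈ 0.743145
b ≈ 13·0.848048/0.743145 ≈ 11.0246/0.743145 ≈ 14.8351

b = 14.84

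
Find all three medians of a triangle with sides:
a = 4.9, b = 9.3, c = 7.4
Median formula: m_a = ½√(2b² + 2c² − a²) (and cyclically). a² = 24.01, b² = 86.49, c² = 54.76.
m_a = ½√(2·86.49 + 2·54.76 − 24.01) = ½√258.49 ≈ ½·16.0776 ≈ 8.03881
m_b = ½√(2·24.01 + 2·54.76 − 86.49) = ½√71.05 ≈ ½·8.42912 ≈ 4.21456
m_c = ½√(2·24.01 + 2·86.49 − 54.76) = ½√166.24 ≈ ½·12.8934 ≈ 6.4467

m_a = 8.039, m_b = 4.215, m_c = 6.447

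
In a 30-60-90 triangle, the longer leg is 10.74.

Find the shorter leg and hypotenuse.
In a 30-60-90 triangle the sides are in ratio 1 : √3 : 2, so short leg = long leg/√3 and hypotenuse = 2·(short leg).
Short leg = 10.74/√3 ≈ 10.74/1.73205 ≈ 6.20074
Hypotenuse = 2·6.20074 ≈ 12.4015

Short leg = 6.201, Hypotenuse = 12.4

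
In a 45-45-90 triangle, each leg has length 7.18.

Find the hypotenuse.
In a 45-45-90 triangle the sides are in ratio 1 : 1 : √2, so hypotenuse = leg·√2.
Hypotenuse = 7.18·√2 ≈ 7.18·1.41421 ≈ 10.1541

Hypotenuse = 7.18√2 = 10.15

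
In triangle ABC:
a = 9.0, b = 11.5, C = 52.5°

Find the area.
Two sides and the included angle (SAS): A = ½·a·b·sin(C) = ½·9.0·11.5·sin(52.5°)
sin(52.5°) ≈ 0.793353
A ≈ ½·103.5·0.793353 = 51.75·0.793353 ≈ 41.056

Area = 41.06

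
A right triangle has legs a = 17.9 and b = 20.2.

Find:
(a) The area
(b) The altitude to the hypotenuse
(a) The legs are perpendicular, so Area = ½·a·b = ½·17.9·20.2 = ½·361.58 = 180.79
(b) Hypotenuse c = √(a² + b²) = √(320.41 + 408.04) = √728.45 ≈ 26.9898
    Area = ½·c·h_c  ⇒  h_c = 2·Area/c = 361.58/26.9898 ≈ 13.3969

Area = 180.79, h_c = 13.4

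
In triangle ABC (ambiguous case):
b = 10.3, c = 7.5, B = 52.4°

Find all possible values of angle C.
b/sin(B) = c/sin(C)  ⇒  sin(C) = c·sin(B)/b = 7.5·sin(52.4°)/10.3
sin(52.4°) ≈ 0.79229
sin(C) ≈ 7.5·0.79229/10.3 ≈ 5.94217/10.3 ≈ 0.57691
Candidate 1: C₁ = arcsin(0.57691) ≈ 35.2335°  →  A = 180° − 52.4° − 35.2335° ≈ 92.3665° > 0, valid
Candidate 2: C₂ = 180° − C₁ ≈ 144.767°  →  A = 180° − 52.4° − 144.767° ≈ -17.1665° ≤ 0, not a valid triangle

C = 35.23° (one solution)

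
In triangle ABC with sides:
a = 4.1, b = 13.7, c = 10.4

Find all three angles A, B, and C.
Law of cosines for each angle (a² = 16.81, b² = 187.69, c² = 108.16):
cos(A) = (b² + c² − a²)/(2bc) = (187.69 + 108.16 − 16.81)/(2·13.7·10.4) = 279.04/284.96 ≈ 0.979225  ⇒  A ≈ 11.6993°
cos(B) = (a² + c² − b²)/(2ac) = (16.81 + 108.16 − 187.69)/(2·4.1·10.4) = -62.72/85.28 ≈ -0.73546  ⇒  B ≈ 137.346°
cos(C) = (a² + b² − c²)/(2ab) = (16.81 + 187.69 − 108.16)/(2·4.1·13.7) = 96.34/112.34 ≈ 0.857575  ⇒  C ≈ 30.9546°
Check: A + B + C ≈ 180°

A = 11.7°, B = 137.3°, C = 30.95°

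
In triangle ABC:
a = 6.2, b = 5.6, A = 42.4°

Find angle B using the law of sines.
a/sin(A) = b/sin(B)  ⇒  sin(B) = b·sin(A)/a = 5.6·sin(42.4°)/6.2
sin(42.4°) ≈ 0.674302
sin(B) ≈ 5.6·0.674302/6.2 ≈ 3.77609/6.2 ≈ 0.609047
B = arcsin(0.609047) ≈ 37.5206°
(Since b ≤ a we need B ≤ A, so the obtuse alternative 180° − 37.5206° ≈ 142.479° is rejected.)

B = 37.52°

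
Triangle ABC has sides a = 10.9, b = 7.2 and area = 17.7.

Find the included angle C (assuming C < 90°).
Area = ½·a·b·sin(C)  ⇒  sin(C) = 2·Area/(a·b) = 2·17.7/(10.9·7.2) = 35.4/78.48 ≈ 0.45107
C = arcsin(0.45107) ≈ 26.8124° (taking the acute solution since C < 90°)

C = 26.81°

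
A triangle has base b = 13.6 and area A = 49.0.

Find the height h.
A = ½·b·h  ⇒  h = 2A/b = 2·49.0/13.6 = 98/13.6 ≈ 7.20588

h = 7.206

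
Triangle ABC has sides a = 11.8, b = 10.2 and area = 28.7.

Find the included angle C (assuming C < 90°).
Area = ½·a·b·sin(C)  ⇒  sin(C) = 2·Area/(a·b) = 2·28.7/(11.8·10.2) = 57.4/120.36 ≈ 0.476903
C = arcsin(0.476903) ≈ 28.4833° (taking the acute solution since C < 90°)

C = 28.48°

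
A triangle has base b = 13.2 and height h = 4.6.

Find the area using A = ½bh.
A = ½·b·h = ½·13.2·4.6 = ½·60.72 = 30.36

Area = 30.36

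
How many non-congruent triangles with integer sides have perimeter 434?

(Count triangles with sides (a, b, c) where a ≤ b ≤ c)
Let a ≤ b ≤ c with a + b + c = 434. The only binding inequality is a + b > c, i.e. 434 − c > c, so c < 434/2; and c ≥ 434/3 since c is the largest side.
So 145 ≤ c ≤ 216. For each c, b runs from ⌈(434 − c)/2⌉ up to c (then a = 434 − b − c satisfies 1 ≤ a ≤ b automatically), giving c − ⌈(434 − c)/2⌉ + 1 choices.
Summing over c: 1 + 3 + 4 + 6 + … + 106 + 108  (72 terms, c = 145, …, 216) = 3924
Check (closed form: nearest integer to p²/48 for even p, (p+3)²/48 for odd p): 434²/48 = 188356/48 ≈ 3924.08 → 3924

3924 triangles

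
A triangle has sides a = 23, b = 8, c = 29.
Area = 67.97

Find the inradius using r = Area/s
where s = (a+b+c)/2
s = (23 + 8 + 29)/2 = 60/2 = 30
r = Area/s = 67.97/30 ≈ 2.26567

r = 2.266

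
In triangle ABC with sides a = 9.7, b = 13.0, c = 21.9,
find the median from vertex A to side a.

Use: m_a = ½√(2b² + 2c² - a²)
m_a = ½√(2·13.0² + 2·21.9² − 9.7²) = ½√(2·169 + 2·479.61 − 94.09) = ½√(338 + 959.22 − 94.09) = ½√1203.13
√1203.13 ≈ 34.6862, so m_a ≈ 17.3431

m_a = 17.34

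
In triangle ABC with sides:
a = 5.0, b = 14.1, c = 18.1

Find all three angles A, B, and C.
Law of cosines for each angle (a² = 25, b² = 198.81, c² = 327.61):
cos(A) = (b² + c² − a²)/(2bc) = (198.81 + 327.61 − 25)/(2·14.1·18.1) = 501.42/510.42 ≈ 0.982367  ⇒  A ≈ 10.7754°
cos(B) = (a² + c² − b²)/(2ac) = (25 + 327.61 − 198.81)/(2·5.0·18.1) = 153.8/181 ≈ 0.849724  ⇒  B ≈ 31.8184°
cos(C) = (a² + b² − c²)/(2ab) = (25 + 198.81 − 327.61)/(2·5.0·14.1) = -103.8/141 ≈ -0.73617  ⇒  C ≈ 137.406°
Check: A + B + C ≈ 180°

A = 10.78°, B = 31.82°, C = 137.4°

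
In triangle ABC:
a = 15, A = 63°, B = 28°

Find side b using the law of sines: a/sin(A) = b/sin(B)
a/sin(A) = b/sin(B)  ⇒  b = a·sin(B)/sin(A) = 15·sin(28°)/sin(63°)
sin(28°) ≈ 0.469472, sin(63°) ≈ 0.891007
b ≈ 15·0.469472/0.891007 ≈ 7.04207/0.891007 ≈ 7.9035

b = 7.904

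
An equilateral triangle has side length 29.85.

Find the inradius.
r = Area/s with s the semi-perimeter.
Area = (√3/4)·29.85² = (√3/4)·891.0225 ≈ 0.433013·891.0225 ≈ 385.824
s = 3·29.85/2 = 44.775
r ≈ 385.824/44.775 ≈ 8.61695
(Equivalently r = side/(2√3) = 29.85/3.4641 ≈ 8.61695.)

r = 8.617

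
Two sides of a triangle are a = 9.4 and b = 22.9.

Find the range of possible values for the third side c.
Triangle inequality: |a − b| < c < a + b
|a − b| = |9.4 − 22.9| = 13.5
a + b = 9.4 + 22.9 = 32.3

13.5 < c < 32.3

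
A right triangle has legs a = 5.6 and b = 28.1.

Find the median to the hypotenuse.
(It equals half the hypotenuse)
Hypotenuse c = √(a² + b²) = √(31.36 + 789.61) = √820.97 ≈ 28.6526
Median to hypotenuse = c/2 ≈ 28.6526/2 ≈ 14.3263

Median = 14.33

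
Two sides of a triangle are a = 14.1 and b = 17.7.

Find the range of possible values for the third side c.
Triangle inequality: |a − b| < c < a + b
|a − b| = |14.1 − 17.7| = 3.6
a + b = 14.1 + 17.7 = 31.8

3.6 < c < 31.8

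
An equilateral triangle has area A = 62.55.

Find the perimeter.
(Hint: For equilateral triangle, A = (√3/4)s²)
A = (√3/4)s²  ⇒  s² = 4A/√3 = 4·62.55/√3 = 250.2/1.73205 ≈ 144.453
s ≈ √144.453 ≈ 12.0189
Perimeter = 3s ≈ 3·12.0189 ≈ 36.0566

Perimeter = 36.06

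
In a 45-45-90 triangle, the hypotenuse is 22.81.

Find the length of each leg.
In a 45-45-90 triangle hypotenuse = leg·√2, so leg = hypotenuse/√2.
Leg = 22.81/√2 ≈ 22.81/1.41421 ≈ 16.1291

Each leg = 16.13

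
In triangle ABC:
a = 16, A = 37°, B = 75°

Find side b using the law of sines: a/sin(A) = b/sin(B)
a/sin(A) = b/sin(B)  ⇒  b = a·sin(B)/sin(A) = 16·sin(75°)/sin(37°)
sin(75°) ≈ 0.965926, sin(37°) ≈ 0.601815
b ≈ 16·0.965926/0.601815 ≈ 15.4548/0.601815 ≈ 25.6803

b = 25.68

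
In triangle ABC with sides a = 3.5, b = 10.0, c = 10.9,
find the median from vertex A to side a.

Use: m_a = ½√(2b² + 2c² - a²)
m_a = ½√(2·10.0² + 2·10.9² − 3.5²) = ½√(2·100 + 2·118.81 − 12.25) = ½√(200 + 237.62 − 12.25) = ½√425.37
√425.37 ≈ 20.6245, so m_a ≈ 10.3122

m_a = 10.31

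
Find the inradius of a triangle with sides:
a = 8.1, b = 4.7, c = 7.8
r = Area/s where s is the semi-perimeter.
s = (8.1 + 4.7 + 7.8)/2 = 20.6/2 = 10.3
Area = √(s(s−a)(s−b)(s−c)) = √(10.3·2.2·5.6·2.5) ≈ √317.24 ≈ 17.8112
r ≈ 17.8112/10.3 ≈ 1.72925

r = 1.729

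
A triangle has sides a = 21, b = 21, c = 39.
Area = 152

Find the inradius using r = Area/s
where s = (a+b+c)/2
s = (21 + 21 + 39)/2 = 81/2 = 40.5
r = Area/s = 152/40.5 ≈ 3.75309

r = 3.753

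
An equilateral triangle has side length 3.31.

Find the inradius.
r = Area/s with s the semi-perimeter.
Area = (√3/4)·3.31² = (√3/4)·10.9561 ≈ 0.433013·10.9561 ≈ 4.74413
s = 3·3.31/2 = 4.965
r ≈ 4.74413/4.965 ≈ 0.955515
(Equivalently r = side/(2√3) = 3.31/3.4641 ≈ 0.955515.)

r = 0.9555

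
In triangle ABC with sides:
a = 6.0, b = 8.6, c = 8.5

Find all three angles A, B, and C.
Law of cosines for each angle (a² = 36, b² = 73.96, c² = 72.25):
cos(A) = (b² + c² − a²)/(2bc) = (73.96 + 72.25 − 36)/(2·8.6·8.5) = 110.21/146.2 ≈ 0.75383  ⇒  A ≈ 41.0767°
cos(B) = (a² + c² − b²)/(2ac) = (36 + 72.25 − 73.96)/(2·6.0·8.5) = 34.29/102 ≈ 0.336176  ⇒  B ≈ 70.3559°
cos(C) = (a² + b² − c²)/(2ab) = (36 + 73.96 − 72.25)/(2·6.0·8.6) = 37.71/103.2 ≈ 0.365407  ⇒  C ≈ 68.5674°
Check: A + B + C ≈ 180°

A = 41.08°, B = 70.36°, C = 68.57°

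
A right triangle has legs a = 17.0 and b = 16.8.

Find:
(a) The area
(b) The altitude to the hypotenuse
(a) The legs are perpendicular, so Area = ½·a·b = ½·17.0·16.8 = ½·285.6 = 142.8
(b) Hypotenuse c = √(a² + b²) = √(289 + 282.24) = √571.24 ≈ 23.9006
    Area = ½·c·h_c  ⇒  h_c = 2·Area/c = 285.6/23.9006 ≈ 11.9495

Area = 142.8, h_c = 11.95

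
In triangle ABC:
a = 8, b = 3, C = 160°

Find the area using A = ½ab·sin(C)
A = ½·a·b·sin(C) = ½·8·3·sin(160°)
sin(160°) ≈ 0.34202
A ≈ ½·24·0.34202 = 12·0.34202 ≈ 4.10424

Area = 4.104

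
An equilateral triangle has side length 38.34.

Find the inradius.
r = Area/s with s the semi-perimeter.
Area = (√3/4)·38.34² = (√3/4)·1469.9556 ≈ 0.433013·1469.9556 ≈ 636.509
s = 3·38.34/2 = 57.51
r ≈ 636.509/57.51 ≈ 11.0678
(Equivalently r = side/(2√3) = 38.34/3.4641 ≈ 11.0678.)

r = 11.07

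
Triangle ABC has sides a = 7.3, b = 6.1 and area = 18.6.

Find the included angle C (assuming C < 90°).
Area = ½·a·b·sin(C)  ⇒  sin(C) = 2·Area/(a·b) = 2·18.6/(7.3·6.1) = 37.2/44.53 ≈ 0.835392
C = arcsin(0.835392) ≈ 56.6567° (taking the acute solution since C < 90°)

C = 56.66°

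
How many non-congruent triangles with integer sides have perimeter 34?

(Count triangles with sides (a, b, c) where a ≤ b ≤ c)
Let a ≤ b ≤ c with a + b + c = 34. The only binding inequality is a + b > c, i.e. 34 − c > c, so c < 34/2; and c ≥ 34/3 since c is the largest side.
So 12 ≤ c ≤ 16. For each c, b runs from ⌈(34 − c)/2⌉ up to c (then a = 34 − b − c satisfies 1 ≤ a ≤ b automatically), giving c − ⌈(34 − c)/2⌉ + 1 choices.
Summing over c: 2 + 3 + 5 + 6 + 8 = 24
Check (closed form: nearest integer to p²/48 for even p, (p+3)²/48 for odd p): 34²/48 = 1156/48 ≈ 24.08 → 24

24 triangles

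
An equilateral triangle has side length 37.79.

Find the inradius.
r = Area/s with s the semi-perimeter.
Area = (√3/4)·37.79² = (√3/4)·1428.0841 ≈ 0.433013·1428.0841 ≈ 618.379
s = 3·37.79/2 = 56.685
r ≈ 618.379/56.685 ≈ 10.909
(Equivalently r = side/(2√3) = 37.79/3.4641 ≈ 10.909.)

r = 10.91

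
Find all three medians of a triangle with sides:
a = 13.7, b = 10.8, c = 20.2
Median formula: m_a = ½√(2b² + 2c² − a²) (and cyclically). a² = 187.69, b² = 116.64, c² = 408.04.
m_a = ½√(2·116.64 + 2·408.04 − 187.69) = ½√861.67 ≈ ½·29.3542 ≈ 14.6771
m_b = ½√(2·187.69 + 2·408.04 − 116.64) = ½√1074.82 ≈ ½·32.7844 ≈ 16.3922
m_c = ½√(2·187.69 + 2·116.64 − 408.04) = ½√200.62 ≈ ½·14.164 ≈ 7.08202

m_a = 14.68, m_b = 16.39, m_c = 7.082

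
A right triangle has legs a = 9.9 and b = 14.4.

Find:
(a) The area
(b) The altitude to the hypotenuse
(a) The legs are perpendicular, so Area = ½·a·b = ½·9.9·14.4 = ½·142.56 = 71.28
(b) Hypotenuse c = √(a² + b²) = √(98.01 + 207.36) = √305.37 ≈ 17.4748
    Area = ½·c·h_c  ⇒  h_c = 2·Area/c = 142.56/17.4748 ≈ 8.15802

Area = 71.28, h_c = 8.158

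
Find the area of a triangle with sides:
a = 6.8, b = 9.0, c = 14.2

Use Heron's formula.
s = (6.8 + 9.0 + 14.2)/2 = 30/2 = 15
s − a = 8.2, s − b = 6, s − c = 0.8
s(s−a)(s−b)(s−c) = 15·8.2·6·0.8 ≈ 590.4
Area = √590.4 ≈ 24.2981

Area = 24.3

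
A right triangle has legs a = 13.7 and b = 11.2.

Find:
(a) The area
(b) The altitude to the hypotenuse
(a) The legs are perpendicular, so Area = ½·a·b = ½·13.7·11.2 = ½·153.44 = 76.72
(b) Hypotenuse c = √(a² + b²) = √(187.69 + 125.44) = √313.13 ≈ 17.6955
    Area = ½·c·h_c  ⇒  h_c = 2·Area/c = 153.44/17.6955 ≈ 8.67114

Area = 76.72, h_c = 8.671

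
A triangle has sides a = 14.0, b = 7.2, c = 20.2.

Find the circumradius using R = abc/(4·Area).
First find the area with Heron's formula.
s = (14.0 + 7.2 + 20.2)/2 = 20.7
Area = √(s(s−a)(s−b)(s−c)) = √(20.7·6.7·13.5·0.5) ≈ √936.158 ≈ 30.5967
abc = 14.0·7.2·20.2 = 2036.16
R = abc/(4·Area) ≈ 2036.16/(4·30.5967) = 2036.16/122.387 ≈ 16.6371

R = 16.64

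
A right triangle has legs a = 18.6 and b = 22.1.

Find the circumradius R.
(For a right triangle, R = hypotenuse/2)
Hypotenuse c = √(a² + b²) = √(345.96 + 488.41) = √834.37 ≈ 28.8855
R = c/2 ≈ 28.8855/2 ≈ 14.4427

R = 14.44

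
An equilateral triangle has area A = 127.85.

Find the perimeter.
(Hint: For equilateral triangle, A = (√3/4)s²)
A = (√3/4)s²  ⇒  s² = 4A/√3 = 4·127.85/√3 = 511.4/1.73205 ≈ 295.257
s ≈ √295.257 ≈ 17.183
Perimeter = 3s ≈ 3·17.183 ≈ 51.5491

Perimeter = 51.55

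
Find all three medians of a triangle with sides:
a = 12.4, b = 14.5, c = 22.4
Median formula: m_a = ½√(2b² + 2c² − a²) (and cyclically). a² = 153.76, b² = 210.25, c² = 501.76.
m_a = ½√(2·210.25 + 2·501.76 − 153.76) = ½√1270.26 ≈ ½·35.6407 ≈ 17.8204
m_b = ½√(2·153.76 + 2·501.76 − 210.25) = ½√1100.79 ≈ ½·33.1782 ≈ 16.5891
m_c = ½√(2·153.76 + 2·210.25 − 501.76) = ½√226.26 ≈ ½·15.0419 ≈ 7.52097

m_a = 17.82, m_b = 16.59, m_c = 7.521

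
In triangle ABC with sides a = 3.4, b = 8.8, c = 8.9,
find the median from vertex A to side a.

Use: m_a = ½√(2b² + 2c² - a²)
m_a = ½√(2·8.8² + 2·8.9² − 3.4²) = ½√(2·77.44 + 2·79.21 − 11.56) = ½√(154.88 + 158.42 − 11.56) = ½√301.74
√301.74 ≈ 17.3707, so m_a ≈ 8.68533

m_a = 8.685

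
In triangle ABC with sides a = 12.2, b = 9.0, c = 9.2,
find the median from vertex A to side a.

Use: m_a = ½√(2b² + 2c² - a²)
m_a = ½√(2·9.0² + 2·9.2² − 12.2²) = ½√(2·81 + 2·84.64 − 148.84) = ½√(162 + 169.28 − 148.84) = ½√182.44
√182.44 ≈ 13.507, so m_a ≈ 6.75352

m_a = 6.754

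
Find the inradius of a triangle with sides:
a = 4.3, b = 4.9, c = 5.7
r = Area/s where s is the semi-perimeter.
s = (4.3 + 4.9 + 5.7)/2 = 14.9/2 = 7.45
Area = √(s(s−a)(s−b)(s−c)) = √(7.45·3.15·2.55·1.75) ≈ √104.724 ≈ 10.2335
r ≈ 10.2335/7.45 ≈ 1.37362

r = 1.374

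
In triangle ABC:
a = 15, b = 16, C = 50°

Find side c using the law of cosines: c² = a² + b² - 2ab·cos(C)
c² = 15² + 16² − 2·15·16·cos(50°)
cos(50°) ≈ 0.642788
c² ≈ 225 + 256 − 480·(0.642788) ≈ 481 − 308.538 ≈ 172.462
c ≈ √172.462 ≈ 13.1325

c = 13.13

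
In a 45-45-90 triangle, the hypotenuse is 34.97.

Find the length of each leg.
In a 45-45-90 triangle hypotenuse = leg·√2, so leg = hypotenuse/√2.
Leg = 34.97/√2 ≈ 34.97/1.41421 ≈ 24.7275

Each leg = 24.73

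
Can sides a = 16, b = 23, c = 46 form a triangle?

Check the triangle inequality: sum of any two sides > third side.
a + b vs c: 16 + 23 = 39 ≤ 46  ✗
a + c vs b: 16 + 46 = 62 > 23  ✓
b + c vs a: 23 + 46 = 69 > 16  ✓

No: 16 + 23 = 39 is not > 46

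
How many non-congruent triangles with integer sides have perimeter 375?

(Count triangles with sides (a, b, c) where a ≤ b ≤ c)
Let a ≤ b ≤ c with a + b + c = 375. The only binding inequality is a + b > c, i.e. 375 − c > c, so c < 375/2; and c ≥ 375/3 since c is the largest side.
So 125 ≤ c ≤ 187. For each c, b runs from ⌈(375 − c)/2⌉ up to c (then a = 375 − b − c satisfies 1 ≤ a ≤ b automatically), giving c − ⌈(375 − c)/2⌉ + 1 choices.
Summing over c: 1 + 2 + 4 + 5 + … + 92 + 94  (63 terms, c = 125, …, 187) = 2977
Check (closed form: nearest integer to p²/48 for even p, (p+3)²/48 for odd p): (375+3)²/48 = 378²/48 = 142884/48 ≈ 2976.75 → 2977

2977 triangles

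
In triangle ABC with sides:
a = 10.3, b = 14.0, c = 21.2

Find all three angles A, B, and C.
Law of cosines for each angle (a² = 106.09, b² = 196, c² = 449.44):
cos(A) = (b² + c² − a²)/(2bc) = (196 + 449.44 − 106.09)/(2·14.0·21.2) = 539.35/593.6 ≈ 0.908608  ⇒  A ≈ 24.6862°
cos(B) = (a² + c² − b²)/(2ac) = (106.09 + 449.44 − 196)/(2·10.3·21.2) = 359.53/436.72 ≈ 0.823251  ⇒  B ≈ 34.5885°
cos(C) = (a² + b² − c²)/(2ab) = (106.09 + 196 − 449.44)/(2·10.3·14.0) = -147.35/288.4 ≈ -0.510922  ⇒  C ≈ 120.725°
Check: A + B + C ≈ 180°

A = 24.69°, B = 34.59°, C = 120.7°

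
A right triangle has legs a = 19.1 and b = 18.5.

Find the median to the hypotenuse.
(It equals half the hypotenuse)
Hypotenuse c = √(a² + b²) = √(364.81 + 342.25) = √707.06 ≈ 26.5906
Median to hypotenuse = c/2 ≈ 26.5906/2 ≈ 13.2953

Median = 13.3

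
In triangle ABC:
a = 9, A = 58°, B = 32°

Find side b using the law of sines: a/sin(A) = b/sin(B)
a/sin(A) = b/sin(B)  ⇒  b = a·sin(B)/sin(A) = 9·sin(32°)/sin(58°)
sin(32°) ≈ 0.529919, sin(58°) ≈ 0.848048
b ≈ 9·0.529919/0.848048 ≈ 4.76927/0.848048 ≈ 5.62382

b = 5.624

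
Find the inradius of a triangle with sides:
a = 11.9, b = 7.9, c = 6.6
r = Area/s where s is the semi-perimeter.
s = (11.9 + 7.9 + 6.6)/2 = 26.4/2 = 13.2
Area = √(s(s−a)(s−b)(s−c)) = √(13.2·1.3·5.3·6.6) ≈ √600.257 ≈ 24.5001
r ≈ 24.5001/13.2 ≈ 1.85607

r = 1.856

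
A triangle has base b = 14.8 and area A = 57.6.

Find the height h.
A = ½·b·h  ⇒  h = 2A/b = 2·57.6/14.8 = 115.2/14.8 ≈ 7.78378

h = 7.784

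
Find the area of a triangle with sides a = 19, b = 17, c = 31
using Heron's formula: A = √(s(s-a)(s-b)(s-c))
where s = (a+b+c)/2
s = (19 + 17 + 31)/2 = 67/2 = 33.5
s − a = 14.5, s − b = 16.5, s − c = 2.5
s(s−a)(s−b)(s−c) = 33.5·14.5·16.5·2.5 = 20037.1875
Area = √20037.1875 ≈ 141.553

s = 33.5, Area = 141.6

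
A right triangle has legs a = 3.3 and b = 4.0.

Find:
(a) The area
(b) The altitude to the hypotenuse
(a) The legs are perpendicular, so Area = ½·a·b = ½·3.3·4.0 = ½·13.2 = 6.6
(b) Hypotenuse c = √(a² + b²) = √(10.89 + 16) = √26.89 ≈ 5.18556
    Area = ½·c·h_c  ⇒  h_c = 2·Area/c = 13.2/5.18556 ≈ 2.54553

Area = 6.6, h_c = 2.546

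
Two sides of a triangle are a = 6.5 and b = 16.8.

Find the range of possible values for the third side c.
Triangle inequality: |a − b| < c < a + b
|a − b| = |6.5 − 16.8| = 10.3
a + b = 6.5 + 16.8 = 23.3

10.3 < c < 23.3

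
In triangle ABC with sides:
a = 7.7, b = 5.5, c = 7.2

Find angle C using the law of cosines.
c² = a² + b² − 2ab·cos(C)  ⇒  cos(C) = (a² + b² − c²)/(2ab)
cos(C) = (7.7² + 5.5² − 7.2²)/(2·7.7·5.5) = (59.29 + 30.25 − 51.84)/84.7 = 37.7/84.7 ≈ 0.4451
C = arccos(0.4451) ≈ 63.5702°

C = 63.57°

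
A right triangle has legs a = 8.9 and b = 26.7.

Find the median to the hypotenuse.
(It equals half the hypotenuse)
Hypotenuse c = √(a² + b²) = √(79.21 + 712.89) = √792.1 ≈ 28.1443
Median to hypotenuse = c/2 ≈ 28.1443/2 ≈ 14.0721

Median = 14.07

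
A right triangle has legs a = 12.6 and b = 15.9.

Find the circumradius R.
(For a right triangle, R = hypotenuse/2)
Hypotenuse c = √(a² + b²) = √(158.76 + 252.81) = √411.57 ≈ 20.2872
R = c/2 ≈ 20.2872/2 ≈ 10.1436

R = 10.14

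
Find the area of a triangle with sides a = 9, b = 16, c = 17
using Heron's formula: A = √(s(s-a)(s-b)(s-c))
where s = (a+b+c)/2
s = (9 + 16 + 17)/2 = 42/2 = 21
s − a = 12, s − b = 5, s − c = 4
s(s−a)(s−b)(s−c) = 21·12·5·4 = 5040
Area = √5040 ≈ 70.993

s = 21.0, Area = 70.99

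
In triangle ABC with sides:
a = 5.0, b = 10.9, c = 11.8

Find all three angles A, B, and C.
Law of cosines for each angle (a² = 25, b² = 118.81, c² = 139.24):
cos(A) = (b² + c² − a²)/(2bc) = (118.81 + 139.24 − 25)/(2·10.9·11.8) = 233.05/257.24 ≈ 0.905963  ⇒  A ≈ 25.0467°
cos(B) = (a² + c² − b²)/(2ac) = (25 + 139.24 − 118.81)/(2·5.0·11.8) = 45.43/118 ≈ 0.385  ⇒  B ≈ 67.3563°
cos(C) = (a² + b² − c²)/(2ab) = (25 + 118.81 − 139.24)/(2·5.0·10.9) = 4.57/109 ≈ 0.0419266  ⇒  C ≈ 87.5971°
Check: A + B + C ≈ 180°

A = 25.05°, B = 67.36°, C = 87.6°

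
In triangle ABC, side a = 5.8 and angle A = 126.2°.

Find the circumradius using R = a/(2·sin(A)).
R = a/(2·sin(A)) = 5.8/(2·sin(126.2°))
sin(126.2°) ≈ 0.80696
R ≈ 5.8/(2·0.80696) = 5.8/1.61392 ≈ 3.59373

R = 3.594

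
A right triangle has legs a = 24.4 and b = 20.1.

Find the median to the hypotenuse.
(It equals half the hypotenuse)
Hypotenuse c = √(a² + b²) = √(595.36 + 404.01) = √999.37 ≈ 31.6128
Median to hypotenuse = c/2 ≈ 31.6128/2 ≈ 15.8064

Median = 15.81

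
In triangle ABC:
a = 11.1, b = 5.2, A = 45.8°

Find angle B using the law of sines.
a/sin(A) = b/sin(B)  ⇒  sin(B) = b·sin(A)/a = 5.2·sin(45.8°)/11.1
sin(45.8°) ≈ 0.716911
sin(B) ≈ 5.2·0.716911/11.1 ≈ 3.72794/11.1 ≈ 0.33585
B = arcsin(0.33585) ≈ 19.6242°
(Since b ≤ a we need B ≤ A, so the obtuse alternative 180° − 19.6242° ≈ 160.376° is rejected.)

B = 19.62°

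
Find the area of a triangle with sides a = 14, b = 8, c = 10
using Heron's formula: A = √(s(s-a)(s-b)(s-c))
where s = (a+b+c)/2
s = (14 + 8 + 10)/2 = 32/2 = 16
s − a = 2, s − b = 8, s − c = 6
s(s−a)(s−b)(s−c) = 16·2·8·6 = 1536
Area = √1536 ≈ 39.1918

s = 16.0, Area = 39.19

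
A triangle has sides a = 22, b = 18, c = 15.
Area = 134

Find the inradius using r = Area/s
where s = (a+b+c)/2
s = (22 + 18 + 15)/2 = 55/2 = 27.5
r = Area/s = 134/27.5 ≈ 4.87273

r = 4.873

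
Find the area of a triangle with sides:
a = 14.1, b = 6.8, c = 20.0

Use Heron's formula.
s = (14.1 + 6.8 + 20.0)/2 = 40.9/2 = 20.45
s − a = 6.35, s − b = 13.65, s − c = 0.45
s(s−a)(s−b)(s−c) = 20.45·6.35·13.65·0.45 ≈ 797.65
Area = √797.65 ≈ 28.2427

Area = 28.24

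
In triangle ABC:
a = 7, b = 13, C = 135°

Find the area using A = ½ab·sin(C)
A = ½·a·b·sin(C) = ½·7·13·sin(135°)
sin(135°) ≈ 0.707107
A ≈ ½·91·0.707107 = 45.5·0.707107 ≈ 32.1734

Area = 32.17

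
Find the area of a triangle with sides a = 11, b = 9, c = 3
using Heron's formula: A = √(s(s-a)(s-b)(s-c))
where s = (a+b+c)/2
s = (11 + 9 + 3)/2 = 23/2 = 11.5
s − a = 0.5, s − b = 2.5, s − c = 8.5
s(s−a)(s−b)(s−c) = 11.5·0.5·2.5·8.5 = 122.1875
Area = √122.1875 ≈ 11.0538

s = 11.5, Area = 11.05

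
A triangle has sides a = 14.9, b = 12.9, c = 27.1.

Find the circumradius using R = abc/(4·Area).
First find the area with Heron's formula.
s = (14.9 + 12.9 + 27.1)/2 = 27.45
Area = √(s(s−a)(s−b)(s−c)) = √(27.45·12.55·14.55·0.35) ≈ √1754.35 ≈ 41.885
abc = 14.9·12.9·27.1 = 5208.891
R = abc/(4·Area) ≈ 5208.891/(4·41.885) = 5208.891/167.54 ≈ 31.0904

R = 31.09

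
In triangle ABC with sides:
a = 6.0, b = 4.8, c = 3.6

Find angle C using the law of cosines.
c² = a² + b² − 2ab·cos(C)  ⇒  cos(C) = (a² + b² − c²)/(2ab)
cos(C) = (6.0² + 4.8² − 3.6²)/(2·6.0·4.8) = (36 + 23.04 − 12.96)/57.6 = 46.08/57.6 ≈ 0.8
C = arccos(0.8) ≈ 36.8699°

C = 36.87°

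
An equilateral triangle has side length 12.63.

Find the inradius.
r = Area/s with s the semi-perimeter.
Area = (√3/4)·12.63² = (√3/4)·159.5169 ≈ 0.433013·159.5169 ≈ 69.0728
s = 3·12.63/2 = 18.945
r ≈ 69.0728/18.945 ≈ 3.64597
(Equivalently r = side/(2√3) = 12.63/3.4641 ≈ 3.64597.)

r = 3.646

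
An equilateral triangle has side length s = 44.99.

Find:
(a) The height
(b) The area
(a) The height splits the triangle into two 30-60-90 halves: h = s·√3/2 = 44.99·1.73205/2 ≈ 77.925/2 ≈ 38.9625
(b) Area = (√3/4)·s² = (√3/4)·44.99² = (√3/4)·2024.1001 ≈ 0.433013·2024.1001 ≈ 876.461

Height = 38.96, Area = 876.5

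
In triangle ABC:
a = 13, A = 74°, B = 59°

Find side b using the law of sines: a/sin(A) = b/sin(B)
a/sin(A) = b/sin(B)  ⇒  b = a·sin(B)/sin(A) = 13·sin(59°)/sin(74°)
sin(59°) ≈ 0.857167, sin(74°) ≈ 0.961262
b ≈ 13·0.857167/0.961262 ≈ 11.1432/0.961262 ≈ 11.5922

b = 11.59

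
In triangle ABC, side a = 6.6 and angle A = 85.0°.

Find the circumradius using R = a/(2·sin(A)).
R = a/(2·sin(A)) = 6.6/(2·sin(85.0°))
sin(85.0°) ≈ 0.996195
R ≈ 6.6/(2·0.996195) = 6.6/1.99239 ≈ 3.31261

R = 3.313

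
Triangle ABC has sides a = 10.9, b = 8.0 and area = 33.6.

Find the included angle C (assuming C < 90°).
Area = ½·a·b·sin(C)  ⇒  sin(C) = 2·Area/(a·b) = 2·33.6/(10.9·8.0) = 67.2/87.2 ≈ 0.770642
C = arcsin(0.770642) ≈ 50.4116° (taking the acute solution since C < 90°)

C = 50.41°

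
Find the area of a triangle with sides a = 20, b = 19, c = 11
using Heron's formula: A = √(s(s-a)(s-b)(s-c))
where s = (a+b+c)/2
s = (20 + 19 + 11)/2 = 50/2 = 25
s − a = 5, s − b = 6, s − c = 14
s(s−a)(s−b)(s−c) = 25·5·6·14 = 10500
Area = √10500 ≈ 102.47

s = 25.0, Area = 102.5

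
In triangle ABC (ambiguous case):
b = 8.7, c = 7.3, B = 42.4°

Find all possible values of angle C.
b/sin(B) = c/sin(C)  ⇒  sin(C) = c·sin(B)/b = 7.3·sin(42.4°)/8.7
sin(42.4°) ≈ 0.674302
sin(C) ≈ 7.3·0.674302/8.7 ≈ 4.92241/8.7 ≈ 0.565794
Candidate 1: C₁ = arcsin(0.565794) ≈ 34.4574°  →  A = 180° − 42.4° − 34.4574° ≈ 103.143° > 0, valid
Candidate 2: C₂ = 180° − C₁ ≈ 145.543°  →  A = 180° − 42.4° − 145.543° ≈ -7.9426° ≤ 0, not a valid triangle

C = 34.46° (one solution)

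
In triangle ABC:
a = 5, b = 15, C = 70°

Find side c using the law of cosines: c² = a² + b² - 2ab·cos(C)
c² = 5² + 15² − 2·5·15·cos(70°)
cos(70°) ≈ 0.34202
c² ≈ 25 + 225 − 150·(0.34202) ≈ 250 − 51.303 ≈ 198.697
c ≈ √198.697 ≈ 14.096

c = 14.1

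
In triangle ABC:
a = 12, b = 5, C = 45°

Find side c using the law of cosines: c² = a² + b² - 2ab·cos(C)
c² = 12² + 5² − 2·12·5·cos(45°)
cos(45°) ≈ 0.707107
c² ≈ 144 + 25 − 120·(0.707107) ≈ 169 − 84.8528 ≈ 84.1472
c ≈ √84.1472 ≈ 9.17318

c = 9.173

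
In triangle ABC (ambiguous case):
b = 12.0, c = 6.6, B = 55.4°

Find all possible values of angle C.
b/sin(B) = c/sin(C)  ⇒  sin(C) = c·sin(B)/b = 6.6·sin(55.4°)/12.0
sin(55.4°) ≈ 0.823136
sin(C) ≈ 6.6·0.823136/12.0 ≈ 5.4327/12.0 ≈ 0.452725
Candidate 1: C₁ = arcsin(0.452725) ≈ 26.9187°  →  A = 180° − 55.4° − 26.9187° ≈ 97.6813° > 0, valid
Candidate 2: C₂ = 180° − C₁ ≈ 153.081°  →  A = 180° − 55.4° − 153.081° ≈ -28.4813° ≤ 0, not a valid triangle

C = 26.92° (one solution)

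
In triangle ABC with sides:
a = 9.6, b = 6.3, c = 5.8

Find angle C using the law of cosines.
c² = a² + b² − 2ab·cos(C)  ⇒  cos(C) = (a² + b² − c²)/(2ab)
cos(C) = (9.6² + 6.3² − 5.8²)/(2·9.6·6.3) = (92.16 + 39.69 − 33.64)/120.96 = 98.21/120.96 ≈ 0.811921
C = arccos(0.811921) ≈ 35.7159°

C = 35.72°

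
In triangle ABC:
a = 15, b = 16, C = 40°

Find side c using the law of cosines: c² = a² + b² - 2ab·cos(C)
c² = 15² + 16² − 2·15·16·cos(40°)
cos(40°) ≈ 0.766044
c² ≈ 225 + 256 − 480·(0.766044) ≈ 481 − 367.701 ≈ 113.299
c ≈ √113.299 ≈ 10.6442

c = 10.64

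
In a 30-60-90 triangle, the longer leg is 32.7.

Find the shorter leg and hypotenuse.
In a 30-60-90 triangle the sides are in ratio 1 : √3 : 2, so short leg = long leg/√3 and hypotenuse = 2·(short leg).
Short leg = 32.7/√3 ≈ 32.7/1.73205 ≈ 18.8794
Hypotenuse = 2·18.8794 ≈ 37.7587

Short leg = 18.88, Hypotenuse = 37.76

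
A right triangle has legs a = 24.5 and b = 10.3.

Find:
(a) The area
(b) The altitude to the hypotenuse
(a) The legs are perpendicular, so Area = ½·a·b = ½·24.5·10.3 = ½·252.35 = 126.175
(b) Hypotenuse c = √(a² + b²) = √(600.25 + 106.09) = √706.34 ≈ 26.5771
    Area = ½·c·h_c  ⇒  h_c = 2·Area/c = 252.35/26.5771 ≈ 9.49503

Area = 126.175, h_c = 9.495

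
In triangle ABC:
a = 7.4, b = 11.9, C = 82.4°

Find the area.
Two sides and the included angle (SAS): A = ½·a·b·sin(C) = ½·7.4·11.9·sin(82.4°)
sin(82.4°) ≈ 0.991216
A ≈ ½·88.06·0.991216 = 44.03·0.991216 ≈ 43.6432

Area = 43.64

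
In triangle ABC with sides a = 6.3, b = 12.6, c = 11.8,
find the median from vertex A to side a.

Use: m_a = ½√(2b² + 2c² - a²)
m_a = ½√(2·12.6² + 2·11.8² − 6.3²) = ½√(2·158.76 + 2·139.24 − 39.69) = ½√(317.52 + 278.48 − 39.69) = ½√556.31
√556.31 ≈ 23.5862, so m_a ≈ 11.7931

m_a = 11.79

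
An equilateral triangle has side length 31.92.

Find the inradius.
r = Area/s with s the semi-perimeter.
Area = (√3/4)·31.92² = (√3/4)·1018.8864 ≈ 0.433013·1018.8864 ≈ 441.191
s = 3·31.92/2 = 47.88
r ≈ 441.191/47.88 ≈ 9.21451
(Equivalently r = side/(2√3) = 31.92/3.4641 ≈ 9.21451.)

r = 9.215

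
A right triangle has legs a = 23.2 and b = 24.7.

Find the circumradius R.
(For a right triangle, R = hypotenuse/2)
Hypotenuse c = √(a² + b²) = √(538.24 + 610.09) = √1148.33 ≈ 33.887
R = c/2 ≈ 33.887/2 ≈ 16.9435

R = 16.94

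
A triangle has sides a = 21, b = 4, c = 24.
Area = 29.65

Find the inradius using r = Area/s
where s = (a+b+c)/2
s = (21 + 4 + 24)/2 = 49/2 = 24.5
r = Area/s = 29.65/24.5 ≈ 1.2102

r = 1.21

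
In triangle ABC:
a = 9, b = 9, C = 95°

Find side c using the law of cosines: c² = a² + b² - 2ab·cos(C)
c² = 9² + 9² − 2·9·9·cos(95°)
cos(95°) ≈ -0.0871557
c² ≈ 81 + 81 − 162·(-0.0871557) ≈ 162 + 14.1192 ≈ 176.119
c ≈ √176.119 ≈ 13.271

c = 13.27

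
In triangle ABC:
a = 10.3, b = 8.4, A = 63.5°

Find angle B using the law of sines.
a/sin(A) = b/sin(B)  ⇒  sin(B) = b·sin(A)/a = 8.4·sin(63.5°)/10.3
sin(63.5°) ≈ 0.894934
sin(B) ≈ 8.4·0.894934/10.3 ≈ 7.51745/10.3 ≈ 0.729849
B = arcsin(0.729849) ≈ 46.8738°
(Since b ≤ a we need B ≤ A, so the obtuse alternative 180° − 46.8738° ≈ 133.126° is rejected.)

B = 46.87°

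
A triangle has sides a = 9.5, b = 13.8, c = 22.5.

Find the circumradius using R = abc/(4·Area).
First find the area with Heron's formula.
s = (9.5 + 13.8 + 22.5)/2 = 22.9
Area = √(s(s−a)(s−b)(s−c)) = √(22.9·13.4·9.1·0.4) ≈ √1116.97 ≈ 33.4211
abc = 9.5·13.8·22.5 = 2949.75
R = abc/(4·Area) ≈ 2949.75/(4·33.4211) = 2949.75/133.684 ≈ 22.065

R = 22.07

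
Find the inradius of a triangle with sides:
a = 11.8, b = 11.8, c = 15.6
r = Area/s where s is the semi-perimeter.
s = (11.8 + 11.8 + 15.6)/2 = 39.2/2 = 19.6
Area = √(s(s−a)(s−b)(s−c)) = √(19.6·7.8·7.8·4) ≈ √4769.86 ≈ 69.0641
r ≈ 69.0641/19.6 ≈ 3.52368

r = 3.524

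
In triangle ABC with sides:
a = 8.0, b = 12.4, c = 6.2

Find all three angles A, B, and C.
Law of cosines for each angle (a² = 64, b² = 153.76, c² = 38.44):
cos(A) = (b² + c² − a²)/(2bc) = (153.76 + 38.44 − 64)/(2·12.4·6.2) = 128.2/153.76 ≈ 0.833767  ⇒  A ≈ 33.5123°
cos(B) = (a² + c² − b²)/(2ac) = (64 + 38.44 − 153.76)/(2·8.0·6.2) = -51.32/99.2 ≈ -0.517339  ⇒  B ≈ 121.154°
cos(C) = (a² + b² − c²)/(2ab) = (64 + 153.76 − 38.44)/(2·8.0·12.4) = 179.32/198.4 ≈ 0.903831  ⇒  C ≈ 25.3338°
Check: A + B + C ≈ 180°

A = 33.51°, B = 121.2°, C = 25.33°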